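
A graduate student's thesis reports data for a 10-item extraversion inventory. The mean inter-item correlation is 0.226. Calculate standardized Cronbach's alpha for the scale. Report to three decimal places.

α = 0.745

Standardized α = k·r̄ / (1 + (k−1)·r̄) = 10 × 0.226 / (1 + 9 × 0.226)
  = 2.2600 / 3.0340 = 0.745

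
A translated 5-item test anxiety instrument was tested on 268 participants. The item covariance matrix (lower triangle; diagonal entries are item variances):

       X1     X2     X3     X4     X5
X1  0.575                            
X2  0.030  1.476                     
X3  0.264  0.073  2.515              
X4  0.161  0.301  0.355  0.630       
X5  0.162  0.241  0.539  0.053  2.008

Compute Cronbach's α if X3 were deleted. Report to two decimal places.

Cronbach's α = 0.38

Remaining items: X1, X2, X4, X5 (k = 4).
Σσ²ᵢ = 0.575 + 1.476 + 0.630 + 2.008 = 4.689
σ²_T = 4.689 + 2 × 0.948 = 6.585
α (item deleted) = (4/3)·(1 − 4.689/6.585) = 0.38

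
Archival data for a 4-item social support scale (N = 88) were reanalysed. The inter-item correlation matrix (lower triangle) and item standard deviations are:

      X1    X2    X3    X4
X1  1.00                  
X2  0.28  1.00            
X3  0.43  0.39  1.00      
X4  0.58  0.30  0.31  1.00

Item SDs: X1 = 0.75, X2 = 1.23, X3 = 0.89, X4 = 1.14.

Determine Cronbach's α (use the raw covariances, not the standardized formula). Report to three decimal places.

α = 0.685

Σσ²ᵢ = 0.75² + 1.23² + 0.89² + 1.14² = 4.1671
Covariances σ_ij = r_ij · s_i · s_j:
  σ(X1,X2) = 0.28 × 0.75 × 1.23 = 0.2583
  σ(X1,X3) = 0.43 × 0.75 × 0.89 = 0.2870
  σ(X1,X4) = 0.58 × 0.75 × 1.14 = 0.4959
  σ(X2,X3) = 0.39 × 1.23 × 0.89 = 0.4269
  σ(X2,X4) = 0.30 × 1.23 × 1.14 = 0.4207
  σ(X3,X4) = 0.31 × 0.89 × 1.14 = 0.3145
σ²_T = Σσ²ᵢ + 2·Σσ_ij = 4.1671 + 2 × 2.2033 = 8.5737
α = (4/3)·(1 − 4.1671/8.5737) = 0.685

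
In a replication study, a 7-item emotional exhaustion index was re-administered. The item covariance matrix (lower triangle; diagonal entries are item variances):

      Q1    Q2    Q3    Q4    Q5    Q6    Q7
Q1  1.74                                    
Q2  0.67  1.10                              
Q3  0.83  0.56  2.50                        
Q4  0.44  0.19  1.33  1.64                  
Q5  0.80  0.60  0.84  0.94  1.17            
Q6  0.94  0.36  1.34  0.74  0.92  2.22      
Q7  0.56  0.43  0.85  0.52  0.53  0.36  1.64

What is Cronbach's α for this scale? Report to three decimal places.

Cronbach's α = 0.829

ΣVar(i) = 1.74 + 1.10 + 2.50 + 1.64 + 1.17 + 2.22 + 1.64 = 12.01
Sum of the distinct covariances = 14.75
Var(T) = 12.01 + 2 × 14.75 = 41.51
α = (k/(k−1))·(1 − ΣVar(i)/Var(T)) = (7/6)·(1 − 12.01/41.51) = 0.829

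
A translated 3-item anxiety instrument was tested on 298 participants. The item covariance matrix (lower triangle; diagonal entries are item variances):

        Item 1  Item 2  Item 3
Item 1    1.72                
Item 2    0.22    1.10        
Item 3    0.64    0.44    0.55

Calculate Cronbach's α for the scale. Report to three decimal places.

sum of item variances = 1.72 + 1.10 + 0.55 = 3.37
Sum of the distinct covariances = 1.30
total variance = 3.37 + 2 × 1.30 = 5.97
α = (k/(k−1))·(1 − sum of item variances/total variance) = (3/2)·(1 − 3.37/5.97) = 0.653

Cronbach's α = 0.653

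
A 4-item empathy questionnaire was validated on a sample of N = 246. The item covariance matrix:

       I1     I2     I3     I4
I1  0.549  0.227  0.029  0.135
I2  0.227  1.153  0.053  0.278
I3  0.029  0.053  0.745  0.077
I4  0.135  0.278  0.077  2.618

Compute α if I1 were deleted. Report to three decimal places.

Remaining items: I2, I3, I4 (k = 3).
ΣVar(i) = 1.153 + 0.745 + 2.618 = 4.516
total variance = 4.516 + 2 × 0.408 = 5.332
α (item deleted) = (3/2)·(1 − 4.516/5.332) = 0.230

α = 0.230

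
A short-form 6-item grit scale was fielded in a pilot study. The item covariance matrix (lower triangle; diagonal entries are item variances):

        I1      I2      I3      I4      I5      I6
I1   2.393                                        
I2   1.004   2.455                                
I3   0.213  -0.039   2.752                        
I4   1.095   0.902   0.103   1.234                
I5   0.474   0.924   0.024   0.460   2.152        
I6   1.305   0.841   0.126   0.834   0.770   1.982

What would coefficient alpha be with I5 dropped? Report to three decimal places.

Remaining items: I1, I2, I3, I4, I6 (k = 5).
ΣVar(i) = 2.393 + 2.455 + 2.752 + 1.234 + 1.982 = 10.816
total variance = 10.816 + 2 × 6.384 = 23.584
α (item deleted) = (5/4)·(1 − 10.816/23.584) = 0.677

α = 0.677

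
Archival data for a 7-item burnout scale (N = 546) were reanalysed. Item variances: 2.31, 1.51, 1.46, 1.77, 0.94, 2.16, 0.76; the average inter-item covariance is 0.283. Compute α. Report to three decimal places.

ΣVar(i) = 2.31 + 1.51 + 1.46 + 1.77 + 0.94 + 2.16 + 0.76 = 10.91
Sum of the 21 distinct covariances = 21 × 0.283 = 5.943
total variance = ΣVar(i) + 2·Σcov = 10.91 + 2 × 5.943 = 22.796
α = (7/6)·(1 − 10.91/22.796) = 0.608

α = 0.608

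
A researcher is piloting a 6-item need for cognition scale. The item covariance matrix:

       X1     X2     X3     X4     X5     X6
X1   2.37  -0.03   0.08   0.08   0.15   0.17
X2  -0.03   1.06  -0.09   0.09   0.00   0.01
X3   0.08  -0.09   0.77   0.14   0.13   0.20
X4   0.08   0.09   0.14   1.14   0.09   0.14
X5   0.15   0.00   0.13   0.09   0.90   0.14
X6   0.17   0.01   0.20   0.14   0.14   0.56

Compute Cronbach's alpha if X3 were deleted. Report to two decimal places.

Remaining items: X1, X2, X4, X5, X6 (k = 5).
Σσᵢ² = 2.37 + 1.06 + 1.14 + 0.90 + 0.56 = 6.03
σ²_total = 6.03 + 2 × 0.84 = 7.71
α (item deleted) = (5/4)·(1 − 6.03/7.71) = 0.27

Cronbach's alpha = 0.27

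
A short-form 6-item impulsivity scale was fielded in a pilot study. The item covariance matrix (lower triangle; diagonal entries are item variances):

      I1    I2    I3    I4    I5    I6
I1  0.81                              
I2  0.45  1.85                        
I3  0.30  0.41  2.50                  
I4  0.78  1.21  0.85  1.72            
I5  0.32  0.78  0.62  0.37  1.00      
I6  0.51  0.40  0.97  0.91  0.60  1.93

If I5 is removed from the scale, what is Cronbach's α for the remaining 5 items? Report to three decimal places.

α = 0.758

Remaining items: I1, I2, I3, I4, I6 (k = 5).
ΣVar(i) = 0.81 + 1.85 + 2.50 + 1.72 + 1.93 = 8.81
Var(T) = 8.81 + 2 × 6.79 = 22.39
α (item deleted) = (5/4)·(1 − 8.81/22.39) = 0.758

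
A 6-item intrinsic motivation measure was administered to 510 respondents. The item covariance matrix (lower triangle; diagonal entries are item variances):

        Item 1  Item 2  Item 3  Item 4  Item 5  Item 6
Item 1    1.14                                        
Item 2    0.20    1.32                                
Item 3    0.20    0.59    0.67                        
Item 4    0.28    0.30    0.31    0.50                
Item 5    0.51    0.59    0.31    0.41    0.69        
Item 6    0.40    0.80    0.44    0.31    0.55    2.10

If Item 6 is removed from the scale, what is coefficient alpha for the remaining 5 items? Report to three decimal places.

Remaining items: Item 1, Item 2, Item 3, Item 4, Item 5 (k = 5).
ΣVar(i) = 1.14 + 1.32 + 0.67 + 0.50 + 0.69 = 4.32
σ²_total = 4.32 + 2 × 3.70 = 11.72
α (item deleted) = (5/4)·(1 − 4.32/11.72) = 0.789

coefficient alpha = 0.789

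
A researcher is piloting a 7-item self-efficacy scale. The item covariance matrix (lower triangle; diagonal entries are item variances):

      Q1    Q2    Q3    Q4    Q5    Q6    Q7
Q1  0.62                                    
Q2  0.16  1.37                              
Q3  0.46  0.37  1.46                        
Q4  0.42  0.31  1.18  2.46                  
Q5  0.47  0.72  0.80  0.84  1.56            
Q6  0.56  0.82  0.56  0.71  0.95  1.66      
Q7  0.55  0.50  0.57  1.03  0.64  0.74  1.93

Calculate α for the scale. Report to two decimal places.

sum of item variances = 0.62 + 1.37 + 1.46 + 2.46 + 1.56 + 1.66 + 1.93 = 11.06
Σ_{i<j} σ_ij = 13.36
σ²_T = 11.06 + 2 × 13.36 = 37.78
α = (k/(k−1))·(1 − sum of item variances/σ²_T) = (7/6)·(1 − 11.06/37.78) = 0.83

α = 0.83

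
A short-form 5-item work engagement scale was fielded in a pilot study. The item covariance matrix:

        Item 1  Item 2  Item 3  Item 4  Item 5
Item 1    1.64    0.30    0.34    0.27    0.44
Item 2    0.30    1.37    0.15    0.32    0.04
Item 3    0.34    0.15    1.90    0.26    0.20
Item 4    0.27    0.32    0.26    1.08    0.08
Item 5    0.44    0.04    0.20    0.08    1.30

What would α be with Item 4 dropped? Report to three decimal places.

Remaining items: Item 1, Item 2, Item 3, Item 5 (k = 4).
sum of item variances = 1.64 + 1.37 + 1.90 + 1.30 = 6.21
Var(T) = 6.21 + 2 × 1.47 = 9.15
α (item deleted) = (4/3)·(1 − 6.21/9.15) = 0.428

α = 0.428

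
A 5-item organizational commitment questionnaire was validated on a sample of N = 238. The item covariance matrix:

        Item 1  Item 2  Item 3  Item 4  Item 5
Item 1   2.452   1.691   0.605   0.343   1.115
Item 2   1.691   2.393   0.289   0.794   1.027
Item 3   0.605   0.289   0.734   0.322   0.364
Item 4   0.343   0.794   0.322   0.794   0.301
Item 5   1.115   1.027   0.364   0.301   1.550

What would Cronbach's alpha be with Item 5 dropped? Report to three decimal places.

Remaining items: Item 1, Item 2, Item 3, Item 4 (k = 4).
Σσ²ᵢ = 2.452 + 2.393 + 0.734 + 0.794 = 6.373
total variance = 6.373 + 2 × 4.044 = 14.461
α (item deleted) = (4/3)·(1 − 6.373/14.461) = 0.746

α = 0.746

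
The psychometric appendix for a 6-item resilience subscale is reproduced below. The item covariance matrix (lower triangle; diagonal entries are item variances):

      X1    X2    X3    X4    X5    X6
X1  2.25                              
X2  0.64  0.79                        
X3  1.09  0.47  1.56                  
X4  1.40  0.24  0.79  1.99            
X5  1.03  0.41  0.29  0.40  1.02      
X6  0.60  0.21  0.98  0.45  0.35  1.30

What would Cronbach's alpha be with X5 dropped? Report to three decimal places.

α = 0.794

Remaining items: X1, X2, X3, X4, X6 (k = 5).
ΣVar(i) = 2.25 + 0.79 + 1.56 + 1.99 + 1.30 = 7.89
σ²_T = 7.89 + 2 × 6.87 = 21.63
α (item deleted) = (5/4)·(1 − 7.89/21.63) = 0.794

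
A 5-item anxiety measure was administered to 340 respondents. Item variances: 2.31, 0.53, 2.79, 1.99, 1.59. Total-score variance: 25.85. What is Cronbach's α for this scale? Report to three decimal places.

ΣVar(i) = 2.31 + 0.53 + 2.79 + 1.99 + 1.59 = 9.21
α = (k/(k−1))·(1 − ΣVar(i)/σ²_T) = (5/4)·(1 − 9.21/25.85) = 0.805

Cronbach's α = 0.805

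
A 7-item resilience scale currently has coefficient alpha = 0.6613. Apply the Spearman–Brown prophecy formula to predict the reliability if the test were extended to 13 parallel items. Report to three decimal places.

Length factor m = 13/7 = 1.8571
α' = m·α / (1 + (m−1)·α)
   = 13/7 × 0.6613 / (1 + (13/7 − 1) × 0.6613)
   = 1.2281 / 1.5668 = 0.784

predicted reliability = 0.784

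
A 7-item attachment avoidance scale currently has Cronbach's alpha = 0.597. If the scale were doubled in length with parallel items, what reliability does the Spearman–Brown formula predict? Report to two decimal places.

Length factor m = 2
α' = m·α / (1 + (m−1)·α)
   = 2 × 0.597 / (1 + (2 − 1) × 0.597)
   = 1.1940 / 1.5970 = 0.75

predicted reliability = 0.75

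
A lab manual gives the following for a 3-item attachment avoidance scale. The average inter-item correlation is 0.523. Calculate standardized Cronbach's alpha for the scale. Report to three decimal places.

α = 0.767

Standardized α = k·r̄ / (1 + (k−1)·r̄) = 3 × 0.523 / (1 + 2 × 0.523)
  = 1.5690 / 2.0460 = 0.767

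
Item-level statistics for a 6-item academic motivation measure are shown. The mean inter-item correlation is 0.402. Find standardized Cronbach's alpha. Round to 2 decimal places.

Standardized α = k·r̄ / (1 + (k−1)·r̄) = 6 × 0.402 / (1 + 5 × 0.402)
  = 2.4120 / 3.0100 = 0.80

α = 0.80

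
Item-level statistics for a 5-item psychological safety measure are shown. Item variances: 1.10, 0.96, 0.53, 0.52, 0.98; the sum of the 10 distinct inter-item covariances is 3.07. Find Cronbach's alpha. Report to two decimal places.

Cronbach's alpha = 0.75

Σσ²ᵢ = 1.10 + 0.96 + 0.53 + 0.52 + 0.98 = 4.09
Sum of distinct covariances = 3.07
σ²_T = Σσ²ᵢ + 2·Σcov = 4.09 + 2 × 3.07 = 10.23
α = (5/4)·(1 − 4.09/10.23) = 0.75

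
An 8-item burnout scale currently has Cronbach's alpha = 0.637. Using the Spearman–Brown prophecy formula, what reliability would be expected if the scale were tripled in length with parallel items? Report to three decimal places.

Length factor m = 3
α' = m·α / (1 + (m−1)·α)
   = 3 × 0.637 / (1 + (3 − 1) × 0.637)
   = 1.9110 / 2.2740 = 0.840

predicted reliability = 0.840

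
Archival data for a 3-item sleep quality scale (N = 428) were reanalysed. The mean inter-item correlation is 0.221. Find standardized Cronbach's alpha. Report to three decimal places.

standardized Cronbach's alpha = 0.460

Standardized α = k·r̄ / (1 + (k−1)·r̄) = 3 × 0.221 / (1 + 2 × 0.221)
  = 0.6630 / 1.4420 = 0.460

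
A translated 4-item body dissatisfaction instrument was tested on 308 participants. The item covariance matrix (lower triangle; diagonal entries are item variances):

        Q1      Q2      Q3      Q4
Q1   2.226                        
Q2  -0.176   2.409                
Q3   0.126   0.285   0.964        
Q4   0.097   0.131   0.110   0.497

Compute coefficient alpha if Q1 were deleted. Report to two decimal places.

α = 0.32

Remaining items: Q2, Q3, Q4 (k = 3).
sum of item variances = 2.409 + 0.964 + 0.497 = 3.870
Var(T) = 3.870 + 2 × 0.526 = 4.922
α (item deleted) = (3/2)·(1 − 3.870/4.922) = 0.32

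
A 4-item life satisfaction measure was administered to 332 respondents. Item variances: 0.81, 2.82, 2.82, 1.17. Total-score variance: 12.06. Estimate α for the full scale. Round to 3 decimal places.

α = 0.491

ΣVar(i) = 0.81 + 2.82 + 2.82 + 1.17 = 7.62
α = (k/(k−1))·(1 − ΣVar(i)/σ²_T) = (4/3)·(1 − 7.62/12.06) = 0.491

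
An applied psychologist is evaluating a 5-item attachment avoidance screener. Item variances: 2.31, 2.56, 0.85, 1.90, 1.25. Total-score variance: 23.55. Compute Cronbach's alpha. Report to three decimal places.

α = 0.779

ΣVar(i) = 2.31 + 2.56 + 0.85 + 1.90 + 1.25 = 8.87
α = (k/(k−1))·(1 − ΣVar(i)/σ²_T) = (5/4)·(1 − 8.87/23.55) = 0.779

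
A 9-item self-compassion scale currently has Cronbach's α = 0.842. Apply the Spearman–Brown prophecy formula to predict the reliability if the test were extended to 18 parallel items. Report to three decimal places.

Length factor m = 18/9 = 2.0000
α' = m·α / (1 + (m−1)·α)
   = 18/9 × 0.842 / (1 + (18/9 − 1) × 0.842)
   = 1.6840 / 1.8420 = 0.914

predicted reliability = 0.914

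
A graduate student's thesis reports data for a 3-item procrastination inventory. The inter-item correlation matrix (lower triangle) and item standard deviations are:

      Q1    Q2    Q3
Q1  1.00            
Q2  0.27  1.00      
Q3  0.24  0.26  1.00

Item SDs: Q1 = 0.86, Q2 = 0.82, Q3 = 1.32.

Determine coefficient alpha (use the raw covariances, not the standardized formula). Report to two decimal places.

Σσ²ᵢ = 0.86² + 0.82² + 1.32² = 3.1544
Covariances σ_ij = r_ij · s_i · s_j:
  σ(Q1,Q2) = 0.27 × 0.86 × 0.82 = 0.1904
  σ(Q1,Q3) = 0.24 × 0.86 × 1.32 = 0.2724
  σ(Q2,Q3) = 0.26 × 0.82 × 1.32 = 0.2814
σ²_T = Σσ²ᵢ + 2·Σσ_ij = 3.1544 + 2 × 0.7442 = 4.6428
α = (3/2)·(1 − 3.1544/4.6428) = 0.48

α = 0.48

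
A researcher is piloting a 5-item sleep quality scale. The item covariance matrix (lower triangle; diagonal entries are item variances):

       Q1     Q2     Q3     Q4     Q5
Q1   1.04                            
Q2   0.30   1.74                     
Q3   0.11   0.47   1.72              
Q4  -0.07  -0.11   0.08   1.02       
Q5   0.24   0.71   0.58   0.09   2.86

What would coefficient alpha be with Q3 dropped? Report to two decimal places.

α = 0.34

Remaining items: Q1, Q2, Q4, Q5 (k = 4).
sum of item variances = 1.04 + 1.74 + 1.02 + 2.86 = 6.66
total variance = 6.66 + 2 × 1.16 = 8.98
α (item deleted) = (4/3)·(1 − 6.66/8.98) = 0.34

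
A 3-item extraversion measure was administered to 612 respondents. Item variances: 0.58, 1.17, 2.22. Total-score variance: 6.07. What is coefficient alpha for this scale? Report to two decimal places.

sum of item variances = 0.58 + 1.17 + 2.22 = 3.97
α = (k/(k−1))·(1 − sum of item variances/Var(T)) = (3/2)·(1 − 3.97/6.07) = 0.52

coefficient alpha = 0.52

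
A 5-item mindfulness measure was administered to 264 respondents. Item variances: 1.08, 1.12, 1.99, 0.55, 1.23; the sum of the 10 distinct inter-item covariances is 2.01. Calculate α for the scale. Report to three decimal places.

α = 0.503

Σσᵢ² = 1.08 + 1.12 + 1.99 + 0.55 + 1.23 = 5.97
Sum of distinct covariances = 2.01
Var(T) = Σσᵢ² + 2·Σcov = 5.97 + 2 × 2.01 = 9.99
α = (5/4)·(1 − 5.97/9.99) = 0.503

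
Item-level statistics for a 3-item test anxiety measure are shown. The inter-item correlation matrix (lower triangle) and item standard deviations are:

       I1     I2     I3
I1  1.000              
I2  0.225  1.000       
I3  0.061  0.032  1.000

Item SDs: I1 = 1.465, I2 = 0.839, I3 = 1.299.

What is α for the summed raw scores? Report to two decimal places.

Σσ²ᵢ = 1.465² + 0.839² + 1.299² = 4.5375
Covariances σ_ij = r_ij · s_i · s_j:
  σ(I1,I2) = 0.225 × 1.465 × 0.839 = 0.2766
  σ(I1,I3) = 0.061 × 1.465 × 1.299 = 0.1161
  σ(I2,I3) = 0.032 × 0.839 × 1.299 = 0.0349
σ²_T = Σσ²ᵢ + 2·Σσ_ij = 4.5375 + 2 × 0.4276 = 5.3927
α = (3/2)·(1 − 4.5375/5.3927) = 0.24

α = 0.24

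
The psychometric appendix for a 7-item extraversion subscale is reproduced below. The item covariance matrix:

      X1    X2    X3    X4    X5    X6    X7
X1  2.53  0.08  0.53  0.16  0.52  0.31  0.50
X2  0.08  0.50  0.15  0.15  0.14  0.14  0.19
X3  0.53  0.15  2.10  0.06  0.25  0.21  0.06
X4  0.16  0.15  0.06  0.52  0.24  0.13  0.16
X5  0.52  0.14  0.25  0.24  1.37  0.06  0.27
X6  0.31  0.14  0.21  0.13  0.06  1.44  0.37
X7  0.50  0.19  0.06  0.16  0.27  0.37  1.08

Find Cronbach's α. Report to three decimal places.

α = 0.578

sum of item variances = 2.53 + 0.50 + 2.10 + 0.52 + 1.37 + 1.44 + 1.08 = 9.54
Sum of off-diagonal covariances = 4.68
σ²_T = 9.54 + 2 × 4.68 = 18.90
α = (k/(k−1))·(1 − sum of item variances/σ²_T) = (7/6)·(1 − 9.54/18.90) = 0.578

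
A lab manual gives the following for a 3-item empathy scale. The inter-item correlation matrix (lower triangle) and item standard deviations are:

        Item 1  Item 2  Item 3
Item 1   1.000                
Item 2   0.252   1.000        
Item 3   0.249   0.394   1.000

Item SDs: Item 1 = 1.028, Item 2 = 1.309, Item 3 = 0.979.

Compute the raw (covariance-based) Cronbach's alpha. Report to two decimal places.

Σσ²ᵢ = 1.028² + 1.309² + 0.979² = 3.7287
Covariances σ_ij = r_ij · s_i · s_j:
  σ(Item 1,Item 2) = 0.252 × 1.028 × 1.309 = 0.3391
  σ(Item 1,Item 3) = 0.249 × 1.028 × 0.979 = 0.2506
  σ(Item 2,Item 3) = 0.394 × 1.309 × 0.979 = 0.5049
σ²_T = Σσ²ᵢ + 2·Σσ_ij = 3.7287 + 2 × 1.0946 = 5.9179
α = (3/2)·(1 − 3.7287/5.9179) = 0.55

α = 0.55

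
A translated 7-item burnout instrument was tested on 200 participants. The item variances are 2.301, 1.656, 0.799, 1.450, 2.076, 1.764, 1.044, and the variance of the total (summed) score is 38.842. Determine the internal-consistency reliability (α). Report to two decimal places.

ΣVar(i) = 2.301 + 1.656 + 0.799 + 1.450 + 2.076 + 1.764 + 1.044 = 11.090
α = (k/(k−1))·(1 − ΣVar(i)/σ²_T) = (7/6)·(1 − 11.090/38.842) = 0.83

α = 0.83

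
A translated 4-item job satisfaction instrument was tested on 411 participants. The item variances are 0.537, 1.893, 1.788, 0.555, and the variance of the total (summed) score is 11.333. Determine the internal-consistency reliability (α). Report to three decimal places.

α = 0.772

ΣVar(i) = 0.537 + 1.893 + 1.788 + 0.555 = 4.773
α = (k/(k−1))·(1 − ΣVar(i)/σ²_T) = (4/3)·(1 − 4.773/11.333) = 0.772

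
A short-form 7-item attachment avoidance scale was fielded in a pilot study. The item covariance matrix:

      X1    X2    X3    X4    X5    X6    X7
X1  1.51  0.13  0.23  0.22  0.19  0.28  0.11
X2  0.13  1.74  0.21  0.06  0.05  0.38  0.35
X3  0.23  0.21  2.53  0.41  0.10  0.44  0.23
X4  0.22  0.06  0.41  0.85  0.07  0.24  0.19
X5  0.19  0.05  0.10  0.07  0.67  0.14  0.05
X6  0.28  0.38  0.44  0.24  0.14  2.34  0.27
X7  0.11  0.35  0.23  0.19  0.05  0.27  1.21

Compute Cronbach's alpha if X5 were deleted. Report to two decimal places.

Cronbach's alpha = 0.51

Remaining items: X1, X2, X3, X4, X6, X7 (k = 6).
sum of item variances = 1.51 + 1.74 + 2.53 + 0.85 + 2.34 + 1.21 = 10.18
total variance = 10.18 + 2 × 3.75 = 17.68
α (item deleted) = (6/5)·(1 − 10.18/17.68) = 0.51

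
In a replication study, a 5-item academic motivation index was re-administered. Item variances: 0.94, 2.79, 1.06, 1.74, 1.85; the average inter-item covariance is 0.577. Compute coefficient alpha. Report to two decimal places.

Σσᵢ² = 0.94 + 2.79 + 1.06 + 1.74 + 1.85 = 8.38
Sum of the 10 distinct covariances = 10 × 0.577 = 5.770
Var(T) = Σσᵢ² + 2·Σcov = 8.38 + 2 × 5.770 = 19.920
α = (5/4)·(1 − 8.38/19.920) = 0.72

coefficient alpha = 0.72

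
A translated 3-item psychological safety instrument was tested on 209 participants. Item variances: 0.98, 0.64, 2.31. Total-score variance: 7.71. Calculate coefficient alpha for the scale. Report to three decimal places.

α = 0.735

sum of item variances = 0.98 + 0.64 + 2.31 = 3.93
α = (k/(k−1))·(1 − sum of item variances/σ²_T) = (3/2)·(1 − 3.93/7.71) = 0.735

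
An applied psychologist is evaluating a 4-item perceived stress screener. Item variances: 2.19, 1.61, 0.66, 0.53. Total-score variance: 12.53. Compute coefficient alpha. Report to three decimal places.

coefficient alpha = 0.802

ΣVar(i) = 2.19 + 1.61 + 0.66 + 0.53 = 4.99
α = (k/(k−1))·(1 − ΣVar(i)/Var(T)) = (4/3)·(1 − 4.99/12.53) = 0.802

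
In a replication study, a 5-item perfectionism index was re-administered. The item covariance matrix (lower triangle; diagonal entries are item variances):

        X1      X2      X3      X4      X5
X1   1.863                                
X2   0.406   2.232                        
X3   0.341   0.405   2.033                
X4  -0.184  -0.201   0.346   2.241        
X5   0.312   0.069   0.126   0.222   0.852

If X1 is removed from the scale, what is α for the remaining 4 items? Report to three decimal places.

α = 0.278

Remaining items: X2, X3, X4, X5 (k = 4).
Σσ²ᵢ = 2.232 + 2.033 + 2.241 + 0.852 = 7.358
σ²_T = 7.358 + 2 × 0.967 = 9.292
α (item deleted) = (4/3)·(1 − 7.358/9.292) = 0.278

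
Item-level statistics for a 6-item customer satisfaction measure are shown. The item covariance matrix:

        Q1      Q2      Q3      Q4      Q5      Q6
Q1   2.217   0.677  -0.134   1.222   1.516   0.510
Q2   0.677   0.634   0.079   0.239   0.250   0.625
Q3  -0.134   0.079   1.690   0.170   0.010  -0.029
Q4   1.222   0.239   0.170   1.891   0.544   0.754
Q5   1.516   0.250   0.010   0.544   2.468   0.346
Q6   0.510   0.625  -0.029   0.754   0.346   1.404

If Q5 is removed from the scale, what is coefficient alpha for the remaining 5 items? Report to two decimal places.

α = 0.64

Remaining items: Q1, Q2, Q3, Q4, Q6 (k = 5).
Σσᵢ² = 2.217 + 0.634 + 1.690 + 1.891 + 1.404 = 7.836
Var(T) = 7.836 + 2 × 4.113 = 16.062
α (item deleted) = (5/4)·(1 − 7.836/16.062) = 0.64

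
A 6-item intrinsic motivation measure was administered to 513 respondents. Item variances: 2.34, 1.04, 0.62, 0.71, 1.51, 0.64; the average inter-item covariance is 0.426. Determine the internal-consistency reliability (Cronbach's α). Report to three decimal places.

α = 0.781

ΣVar(i) = 2.34 + 1.04 + 0.62 + 0.71 + 1.51 + 0.64 = 6.86
Sum of the 15 distinct covariances = 15 × 0.426 = 6.390
σ²_T = ΣVar(i) + 2·Σcov = 6.86 + 2 × 6.390 = 19.640
α = (6/5)·(1 − 6.86/19.640) = 0.781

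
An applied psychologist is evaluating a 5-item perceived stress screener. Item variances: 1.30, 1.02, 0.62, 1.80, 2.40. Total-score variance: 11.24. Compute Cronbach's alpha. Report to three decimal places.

ΣVar(i) = 1.30 + 1.02 + 0.62 + 1.80 + 2.40 = 7.14
α = (k/(k−1))·(1 − ΣVar(i)/total variance) = (5/4)·(1 − 7.14/11.24) = 0.456

Cronbach's alpha = 0.456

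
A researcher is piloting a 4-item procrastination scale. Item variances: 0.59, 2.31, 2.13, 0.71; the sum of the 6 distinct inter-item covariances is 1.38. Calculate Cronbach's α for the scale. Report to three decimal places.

Cronbach's α = 0.433

Σσᵢ² = 0.59 + 2.31 + 2.13 + 0.71 = 5.74
Sum of distinct covariances = 1.38
total variance = Σσᵢ² + 2·Σcov = 5.74 + 2 × 1.38 = 8.50
α = (4/3)·(1 − 5.74/8.50) = 0.433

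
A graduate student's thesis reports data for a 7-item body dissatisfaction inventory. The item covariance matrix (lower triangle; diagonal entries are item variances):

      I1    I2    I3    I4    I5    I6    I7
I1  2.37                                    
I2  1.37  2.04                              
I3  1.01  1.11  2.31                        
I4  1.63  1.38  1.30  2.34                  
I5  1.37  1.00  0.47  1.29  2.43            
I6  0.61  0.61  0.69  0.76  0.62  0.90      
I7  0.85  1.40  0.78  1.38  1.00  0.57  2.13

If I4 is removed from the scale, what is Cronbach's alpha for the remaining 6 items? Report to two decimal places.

Remaining items: I1, I2, I3, I5, I6, I7 (k = 6).
ΣVar(i) = 2.37 + 2.04 + 2.31 + 2.43 + 0.90 + 2.13 = 12.18
total variance = 12.18 + 2 × 13.46 = 39.10
α (item deleted) = (6/5)·(1 − 12.18/39.10) = 0.83

Cronbach's alpha = 0.83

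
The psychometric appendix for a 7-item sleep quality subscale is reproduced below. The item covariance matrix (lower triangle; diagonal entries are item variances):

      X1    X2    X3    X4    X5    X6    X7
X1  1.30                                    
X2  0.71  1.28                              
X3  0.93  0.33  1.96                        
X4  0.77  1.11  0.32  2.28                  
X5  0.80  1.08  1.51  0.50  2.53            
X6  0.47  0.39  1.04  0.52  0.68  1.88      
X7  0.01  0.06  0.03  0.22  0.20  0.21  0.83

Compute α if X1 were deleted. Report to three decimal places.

α = 0.725

Remaining items: X2, X3, X4, X5, X6, X7 (k = 6).
Σσ²ᵢ = 1.28 + 1.96 + 2.28 + 2.53 + 1.88 + 0.83 = 10.76
total variance = 10.76 + 2 × 8.20 = 27.16
α (item deleted) = (6/5)·(1 − 10.76/27.16) = 0.725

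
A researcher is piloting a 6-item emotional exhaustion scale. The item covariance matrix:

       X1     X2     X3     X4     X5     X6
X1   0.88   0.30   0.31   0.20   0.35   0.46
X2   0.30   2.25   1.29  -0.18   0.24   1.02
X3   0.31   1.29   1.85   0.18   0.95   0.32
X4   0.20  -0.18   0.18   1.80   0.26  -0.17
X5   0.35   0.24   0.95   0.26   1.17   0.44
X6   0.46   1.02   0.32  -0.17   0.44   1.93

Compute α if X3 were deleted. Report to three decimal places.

α = 0.526

Remaining items: X1, X2, X4, X5, X6 (k = 5).
Σσᵢ² = 0.88 + 2.25 + 1.80 + 1.17 + 1.93 = 8.03
Var(T) = 8.03 + 2 × 2.92 = 13.87
α (item deleted) = (5/4)·(1 − 8.03/13.87) = 0.526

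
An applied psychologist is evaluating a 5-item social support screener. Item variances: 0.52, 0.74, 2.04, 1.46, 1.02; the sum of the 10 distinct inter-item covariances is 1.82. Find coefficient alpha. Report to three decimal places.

α = 0.483

sum of item variances = 0.52 + 0.74 + 2.04 + 1.46 + 1.02 = 5.78
Sum of distinct covariances = 1.82
total variance = sum of item variances + 2·Σcov = 5.78 + 2 × 1.82 = 9.42
α = (5/4)·(1 − 5.78/9.42) = 0.483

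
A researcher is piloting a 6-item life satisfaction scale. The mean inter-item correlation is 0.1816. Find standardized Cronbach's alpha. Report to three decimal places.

Standardized α = k·r̄ / (1 + (k−1)·r̄) = 6 × 0.1816 / (1 + 5 × 0.1816)
  = 1.0896 / 1.9080 = 0.571

standardized Cronbach's alpha = 0.571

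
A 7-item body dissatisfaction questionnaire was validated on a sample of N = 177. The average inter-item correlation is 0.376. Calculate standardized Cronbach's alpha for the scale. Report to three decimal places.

Standardized α = k·r̄ / (1 + (k−1)·r̄) = 7 × 0.376 / (1 + 6 × 0.376)
  = 2.6320 / 3.2560 = 0.808

α = 0.808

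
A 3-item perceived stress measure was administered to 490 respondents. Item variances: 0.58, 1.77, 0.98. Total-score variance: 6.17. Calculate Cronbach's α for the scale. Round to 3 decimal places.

Cronbach's α = 0.690

ΣVar(i) = 0.58 + 1.77 + 0.98 = 3.33
α = (k/(k−1))·(1 − ΣVar(i)/σ²_T) = (3/2)·(1 − 3.33/6.17) = 0.690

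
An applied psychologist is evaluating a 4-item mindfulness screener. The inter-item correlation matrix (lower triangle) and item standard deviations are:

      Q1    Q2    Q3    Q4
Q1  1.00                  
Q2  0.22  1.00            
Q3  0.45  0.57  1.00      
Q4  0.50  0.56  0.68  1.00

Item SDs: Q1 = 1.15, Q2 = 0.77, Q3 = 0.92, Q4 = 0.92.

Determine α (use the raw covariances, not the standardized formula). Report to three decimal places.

Σσ²ᵢ = 1.15² + 0.77² + 0.92² + 0.92² = 3.6082
Covariances σ_ij = r_ij · s_i · s_j:
  σ(Q1,Q2) = 0.22 × 1.15 × 0.77 = 0.1948
  σ(Q1,Q3) = 0.45 × 1.15 × 0.92 = 0.4761
  σ(Q1,Q4) = 0.50 × 1.15 × 0.92 = 0.5290
  σ(Q2,Q3) = 0.57 × 0.77 × 0.92 = 0.4038
  σ(Q2,Q4) = 0.56 × 0.77 × 0.92 = 0.3967
  σ(Q3,Q4) = 0.68 × 0.92 × 0.92 = 0.5756
σ²_T = Σσ²ᵢ + 2·Σσ_ij = 3.6082 + 2 × 2.5760 = 8.7602
α = (4/3)·(1 − 3.6082/8.7602) = 0.784

α = 0.784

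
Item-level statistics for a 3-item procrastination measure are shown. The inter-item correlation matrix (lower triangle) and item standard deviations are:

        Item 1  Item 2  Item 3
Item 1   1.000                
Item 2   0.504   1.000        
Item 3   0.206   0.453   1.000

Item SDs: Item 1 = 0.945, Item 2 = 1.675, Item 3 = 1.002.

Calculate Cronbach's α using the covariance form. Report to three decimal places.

Σσ²ᵢ = 0.945² + 1.675² + 1.002² = 4.7027
Covariances σ_ij = r_ij · s_i · s_j:
  σ(Item 1,Item 2) = 0.504 × 0.945 × 1.675 = 0.7978
  σ(Item 1,Item 3) = 0.206 × 0.945 × 1.002 = 0.1951
  σ(Item 2,Item 3) = 0.453 × 1.675 × 1.002 = 0.7603
σ²_T = Σσ²ᵢ + 2·Σσ_ij = 4.7027 + 2 × 1.7532 = 8.2091
α = (3/2)·(1 − 4.7027/8.2091) = 0.641

α = 0.641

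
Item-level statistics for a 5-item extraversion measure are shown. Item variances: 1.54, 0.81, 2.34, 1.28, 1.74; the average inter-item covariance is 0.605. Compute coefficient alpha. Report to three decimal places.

Σσ²ᵢ = 1.54 + 0.81 + 2.34 + 1.28 + 1.74 = 7.71
Sum of the 10 distinct covariances = 10 × 0.605 = 6.050
Var(T) = Σσ²ᵢ + 2·Σcov = 7.71 + 2 × 6.050 = 19.810
α = (5/4)·(1 − 7.71/19.810) = 0.764

α = 0.764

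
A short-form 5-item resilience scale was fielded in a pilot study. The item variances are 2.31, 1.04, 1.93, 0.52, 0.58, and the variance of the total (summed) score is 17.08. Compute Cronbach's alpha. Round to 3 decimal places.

ΣVar(i) = 2.31 + 1.04 + 1.93 + 0.52 + 0.58 = 6.38
α = (k/(k−1))·(1 − ΣVar(i)/σ²_total) = (5/4)·(1 − 6.38/17.08) = 0.783

α = 0.783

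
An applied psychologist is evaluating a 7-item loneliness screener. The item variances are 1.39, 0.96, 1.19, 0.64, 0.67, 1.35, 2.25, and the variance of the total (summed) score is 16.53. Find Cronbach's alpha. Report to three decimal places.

Σσᵢ² = 1.39 + 0.96 + 1.19 + 0.64 + 0.67 + 1.35 + 2.25 = 8.45
α = (k/(k−1))·(1 − Σσᵢ²/total variance) = (7/6)·(1 − 8.45/16.53) = 0.570

α = 0.570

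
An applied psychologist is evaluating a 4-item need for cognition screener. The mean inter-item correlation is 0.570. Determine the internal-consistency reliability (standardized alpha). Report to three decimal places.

α = 0.841

Standardized α = k·r̄ / (1 + (k−1)·r̄) = 4 × 0.570 / (1 + 3 × 0.570)
  = 2.2800 / 2.7100 = 0.841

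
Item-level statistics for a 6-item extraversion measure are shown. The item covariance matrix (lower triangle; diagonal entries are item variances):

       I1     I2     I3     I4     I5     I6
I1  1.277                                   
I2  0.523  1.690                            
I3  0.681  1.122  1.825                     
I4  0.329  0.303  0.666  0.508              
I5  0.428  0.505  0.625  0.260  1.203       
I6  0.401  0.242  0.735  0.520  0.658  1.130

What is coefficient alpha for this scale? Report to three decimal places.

sum of item variances = 1.277 + 1.690 + 1.825 + 0.508 + 1.203 + 1.130 = 7.633
Sum of off-diagonal covariances = 7.998
total variance = 7.633 + 2 × 7.998 = 23.629
α = (k/(k−1))·(1 − sum of item variances/total variance) = (6/5)·(1 − 7.633/23.629) = 0.812

α = 0.812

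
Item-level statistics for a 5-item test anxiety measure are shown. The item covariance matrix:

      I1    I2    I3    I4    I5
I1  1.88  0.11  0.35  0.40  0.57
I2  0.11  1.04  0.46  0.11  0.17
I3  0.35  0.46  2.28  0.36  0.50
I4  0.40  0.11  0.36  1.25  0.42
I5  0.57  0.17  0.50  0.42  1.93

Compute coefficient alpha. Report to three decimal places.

coefficient alpha = 0.564

Σσᵢ² = 1.88 + 1.04 + 2.28 + 1.25 + 1.93 = 8.38
Σ_{i<j} σ_ij = 3.45
total variance = 8.38 + 2 × 3.45 = 15.28
α = (k/(k−1))·(1 − Σσᵢ²/total variance) = (5/4)·(1 − 8.38/15.28) = 0.564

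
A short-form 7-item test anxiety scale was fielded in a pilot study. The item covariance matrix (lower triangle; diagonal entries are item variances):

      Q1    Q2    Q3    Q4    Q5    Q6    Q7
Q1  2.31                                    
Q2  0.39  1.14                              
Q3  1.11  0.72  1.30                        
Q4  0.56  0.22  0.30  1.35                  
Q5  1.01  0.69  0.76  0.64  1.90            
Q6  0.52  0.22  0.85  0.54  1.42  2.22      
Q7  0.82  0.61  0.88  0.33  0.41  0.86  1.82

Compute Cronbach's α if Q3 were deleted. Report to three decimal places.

Remaining items: Q1, Q2, Q4, Q5, Q6, Q7 (k = 6).
ΣVar(i) = 2.31 + 1.14 + 1.35 + 1.90 + 2.22 + 1.82 = 10.74
σ²_total = 10.74 + 2 × 9.24 = 29.22
α (item deleted) = (6/5)·(1 − 10.74/29.22) = 0.759

Cronbach's α = 0.759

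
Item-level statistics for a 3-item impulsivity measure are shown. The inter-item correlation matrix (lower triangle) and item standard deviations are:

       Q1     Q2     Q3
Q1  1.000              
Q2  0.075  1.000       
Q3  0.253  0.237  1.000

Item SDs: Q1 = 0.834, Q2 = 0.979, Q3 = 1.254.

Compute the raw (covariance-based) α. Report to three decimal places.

α = 0.415

Σσ²ᵢ = 0.834² + 0.979² + 1.254² = 3.2265
Covariances σ_ij = r_ij · s_i · s_j:
  σ(Q1,Q2) = 0.075 × 0.834 × 0.979 = 0.0612
  σ(Q1,Q3) = 0.253 × 0.834 × 1.254 = 0.2646
  σ(Q2,Q3) = 0.237 × 0.979 × 1.254 = 0.2910
σ²_T = Σσ²ᵢ + 2·Σσ_ij = 3.2265 + 2 × 0.6168 = 4.4601
α = (3/2)·(1 − 3.2265/4.4601) = 0.415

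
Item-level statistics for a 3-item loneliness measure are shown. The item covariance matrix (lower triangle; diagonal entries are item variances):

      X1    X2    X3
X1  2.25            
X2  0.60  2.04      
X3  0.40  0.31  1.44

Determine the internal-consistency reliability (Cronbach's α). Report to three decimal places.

Cronbach's α = 0.471

Σσᵢ² = 2.25 + 2.04 + 1.44 = 5.73
Sum of the distinct covariances = 1.31
σ²_T = 5.73 + 2 × 1.31 = 8.35
α = (k/(k−1))·(1 − Σσᵢ²/σ²_T) = (3/2)·(1 − 5.73/8.35) = 0.471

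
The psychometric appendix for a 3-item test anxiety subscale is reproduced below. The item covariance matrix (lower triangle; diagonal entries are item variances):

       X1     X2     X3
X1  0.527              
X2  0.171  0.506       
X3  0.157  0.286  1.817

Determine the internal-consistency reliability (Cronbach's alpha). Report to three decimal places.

ΣVar(i) = 0.527 + 0.506 + 1.817 = 2.850
Σ_{i<j} σ_ij = 0.614
Var(T) = 2.850 + 2 × 0.614 = 4.078
α = (k/(k−1))·(1 − ΣVar(i)/Var(T)) = (3/2)·(1 − 2.850/4.078) = 0.452

Cronbach's alpha = 0.452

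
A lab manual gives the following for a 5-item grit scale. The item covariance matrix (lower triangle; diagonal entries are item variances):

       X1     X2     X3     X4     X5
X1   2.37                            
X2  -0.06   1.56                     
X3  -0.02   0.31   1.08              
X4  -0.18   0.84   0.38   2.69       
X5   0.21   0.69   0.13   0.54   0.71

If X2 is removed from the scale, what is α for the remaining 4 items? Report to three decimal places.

α = 0.315

Remaining items: X1, X3, X4, X5 (k = 4).
Σσᵢ² = 2.37 + 1.08 + 2.69 + 0.71 = 6.85
Var(T) = 6.85 + 2 × 1.06 = 8.97
α (item deleted) = (4/3)·(1 − 6.85/8.97) = 0.315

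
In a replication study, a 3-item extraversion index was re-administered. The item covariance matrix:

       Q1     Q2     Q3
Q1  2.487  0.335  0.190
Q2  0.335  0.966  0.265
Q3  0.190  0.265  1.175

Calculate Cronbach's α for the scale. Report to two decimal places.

ΣVar(i) = 2.487 + 0.966 + 1.175 = 4.628
Σ_{i<j} σ_ij = 0.790
σ²_total = 4.628 + 2 × 0.790 = 6.208
α = (k/(k−1))·(1 − ΣVar(i)/σ²_total) = (3/2)·(1 − 4.628/6.208) = 0.38

α = 0.38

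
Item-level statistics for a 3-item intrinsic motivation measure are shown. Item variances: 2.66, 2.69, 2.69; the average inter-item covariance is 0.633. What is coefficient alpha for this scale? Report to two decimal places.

sum of item variances = 2.66 + 2.69 + 2.69 = 8.04
Sum of the 3 distinct covariances = 3 × 0.633 = 1.899
σ²_T = sum of item variances + 2·Σcov = 8.04 + 2 × 1.899 = 11.838
α = (3/2)·(1 − 8.04/11.838) = 0.48

coefficient alpha = 0.48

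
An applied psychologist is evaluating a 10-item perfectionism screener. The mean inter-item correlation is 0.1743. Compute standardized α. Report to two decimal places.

Standardized α = k·r̄ / (1 + (k−1)·r̄) = 10 × 0.1743 / (1 + 9 × 0.1743)
  = 1.7430 / 2.5687 = 0.68

α = 0.68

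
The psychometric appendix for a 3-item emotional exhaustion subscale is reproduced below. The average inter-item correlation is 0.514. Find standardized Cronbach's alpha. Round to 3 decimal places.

standardized Cronbach's alpha = 0.760

Standardized α = k·r̄ / (1 + (k−1)·r̄) = 3 × 0.514 / (1 + 2 × 0.514)
  = 1.5420 / 2.0280 = 0.760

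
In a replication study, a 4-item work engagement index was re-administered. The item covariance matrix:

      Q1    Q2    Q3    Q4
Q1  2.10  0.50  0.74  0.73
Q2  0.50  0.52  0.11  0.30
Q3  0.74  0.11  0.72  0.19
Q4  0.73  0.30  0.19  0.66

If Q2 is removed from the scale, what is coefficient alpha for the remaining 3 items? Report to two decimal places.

Remaining items: Q1, Q3, Q4 (k = 3).
Σσᵢ² = 2.10 + 0.72 + 0.66 = 3.48
Var(T) = 3.48 + 2 × 1.66 = 6.80
α (item deleted) = (3/2)·(1 − 3.48/6.80) = 0.73

coefficient alpha = 0.73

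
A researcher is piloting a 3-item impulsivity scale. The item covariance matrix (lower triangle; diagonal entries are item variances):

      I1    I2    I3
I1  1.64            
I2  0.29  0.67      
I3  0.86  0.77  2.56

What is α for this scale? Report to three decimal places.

α = 0.661

Σσᵢ² = 1.64 + 0.67 + 2.56 = 4.87
Sum of off-diagonal covariances = 1.92
Var(T) = 4.87 + 2 × 1.92 = 8.71
α = (k/(k−1))·(1 − Σσᵢ²/Var(T)) = (3/2)·(1 − 4.87/8.71) = 0.661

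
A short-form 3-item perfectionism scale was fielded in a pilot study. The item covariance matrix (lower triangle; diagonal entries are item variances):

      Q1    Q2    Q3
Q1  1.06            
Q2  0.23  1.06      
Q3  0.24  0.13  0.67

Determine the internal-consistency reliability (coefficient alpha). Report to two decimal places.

Σσ²ᵢ = 1.06 + 1.06 + 0.67 = 2.79
Σ_{i<j} σ_ij = 0.60
Var(T) = 2.79 + 2 × 0.60 = 3.99
α = (k/(k−1))·(1 − Σσ²ᵢ/Var(T)) = (3/2)·(1 − 2.79/3.99) = 0.45

α = 0.45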